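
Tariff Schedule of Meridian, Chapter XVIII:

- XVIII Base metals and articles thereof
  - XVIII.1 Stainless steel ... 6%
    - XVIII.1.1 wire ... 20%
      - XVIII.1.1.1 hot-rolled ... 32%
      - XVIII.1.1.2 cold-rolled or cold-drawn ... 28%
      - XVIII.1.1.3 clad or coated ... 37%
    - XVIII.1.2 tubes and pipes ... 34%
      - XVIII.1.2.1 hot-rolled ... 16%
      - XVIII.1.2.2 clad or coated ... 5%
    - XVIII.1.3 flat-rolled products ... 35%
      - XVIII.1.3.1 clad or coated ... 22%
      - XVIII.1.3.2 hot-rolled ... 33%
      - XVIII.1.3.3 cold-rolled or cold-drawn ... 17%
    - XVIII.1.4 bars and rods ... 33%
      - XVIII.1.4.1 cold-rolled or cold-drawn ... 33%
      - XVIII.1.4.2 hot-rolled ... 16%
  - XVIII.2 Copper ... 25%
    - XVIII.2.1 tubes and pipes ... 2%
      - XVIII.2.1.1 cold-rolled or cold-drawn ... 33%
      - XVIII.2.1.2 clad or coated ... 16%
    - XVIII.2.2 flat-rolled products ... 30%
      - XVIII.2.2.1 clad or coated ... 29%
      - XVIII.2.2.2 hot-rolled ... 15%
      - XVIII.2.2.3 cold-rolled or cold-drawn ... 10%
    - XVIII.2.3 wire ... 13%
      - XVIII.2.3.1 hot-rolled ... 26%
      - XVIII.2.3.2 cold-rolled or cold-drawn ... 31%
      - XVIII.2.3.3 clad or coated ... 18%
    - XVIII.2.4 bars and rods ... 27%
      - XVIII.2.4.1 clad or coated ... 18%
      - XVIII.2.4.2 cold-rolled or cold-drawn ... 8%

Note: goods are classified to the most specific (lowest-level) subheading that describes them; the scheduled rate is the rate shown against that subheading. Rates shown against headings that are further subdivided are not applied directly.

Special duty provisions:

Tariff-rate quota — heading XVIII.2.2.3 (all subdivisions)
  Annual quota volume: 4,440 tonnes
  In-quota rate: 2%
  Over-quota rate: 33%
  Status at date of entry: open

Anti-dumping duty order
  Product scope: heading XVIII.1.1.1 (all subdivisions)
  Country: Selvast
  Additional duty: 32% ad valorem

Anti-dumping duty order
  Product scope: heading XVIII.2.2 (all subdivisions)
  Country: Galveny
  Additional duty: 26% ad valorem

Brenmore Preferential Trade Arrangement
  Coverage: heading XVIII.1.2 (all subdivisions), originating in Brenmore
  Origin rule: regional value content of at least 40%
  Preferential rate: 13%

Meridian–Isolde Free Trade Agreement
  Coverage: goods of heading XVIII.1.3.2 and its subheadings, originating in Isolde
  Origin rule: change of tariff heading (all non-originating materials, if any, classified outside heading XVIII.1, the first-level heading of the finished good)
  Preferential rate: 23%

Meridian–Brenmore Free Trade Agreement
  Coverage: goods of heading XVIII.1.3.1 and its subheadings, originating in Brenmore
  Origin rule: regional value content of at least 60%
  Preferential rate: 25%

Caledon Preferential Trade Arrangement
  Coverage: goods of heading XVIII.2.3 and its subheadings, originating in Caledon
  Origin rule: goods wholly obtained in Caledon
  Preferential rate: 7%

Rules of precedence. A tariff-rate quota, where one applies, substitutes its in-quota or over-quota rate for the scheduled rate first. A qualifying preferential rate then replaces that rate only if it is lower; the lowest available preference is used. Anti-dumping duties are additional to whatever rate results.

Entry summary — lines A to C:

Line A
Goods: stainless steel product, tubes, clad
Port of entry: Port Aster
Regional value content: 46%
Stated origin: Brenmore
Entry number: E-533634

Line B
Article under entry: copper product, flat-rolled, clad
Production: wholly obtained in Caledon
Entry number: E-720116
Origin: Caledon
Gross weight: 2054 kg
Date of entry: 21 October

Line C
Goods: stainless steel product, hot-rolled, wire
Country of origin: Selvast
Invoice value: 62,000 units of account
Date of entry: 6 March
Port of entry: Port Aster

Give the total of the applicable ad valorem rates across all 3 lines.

98%

Line A: stainless steel → XVIII.1; tubes → XVIII.1.2; clad → XVIII.1.2.2. Scheduled 5%. Brenmore agreement on XVIII.1.2: RVC ≥ 40% → 13% available; Brenmore agreement on XVIII.1.3.1: XVIII.1.2.2 not covered; preference 13% not lower than 5% → no reduction. → 5%.
Line B: copper → XVIII.2; flat-rolled → XVIII.2.2; clad → XVIII.2.2.1. Scheduled 29%. Caledon agreement on XVIII.2.3: XVIII.2.2.1 not covered. → 29%.
Line C: stainless steel → XVIII.1; wire → XVIII.1.1; hot-rolled → XVIII.1.1.1. Scheduled 32%. anti-dumping (Selvast, XVIII.1.1.1): +32%; total 32% + 32% = 64%. → 64%.
Sum: 5% + 29% + 64% = 98%.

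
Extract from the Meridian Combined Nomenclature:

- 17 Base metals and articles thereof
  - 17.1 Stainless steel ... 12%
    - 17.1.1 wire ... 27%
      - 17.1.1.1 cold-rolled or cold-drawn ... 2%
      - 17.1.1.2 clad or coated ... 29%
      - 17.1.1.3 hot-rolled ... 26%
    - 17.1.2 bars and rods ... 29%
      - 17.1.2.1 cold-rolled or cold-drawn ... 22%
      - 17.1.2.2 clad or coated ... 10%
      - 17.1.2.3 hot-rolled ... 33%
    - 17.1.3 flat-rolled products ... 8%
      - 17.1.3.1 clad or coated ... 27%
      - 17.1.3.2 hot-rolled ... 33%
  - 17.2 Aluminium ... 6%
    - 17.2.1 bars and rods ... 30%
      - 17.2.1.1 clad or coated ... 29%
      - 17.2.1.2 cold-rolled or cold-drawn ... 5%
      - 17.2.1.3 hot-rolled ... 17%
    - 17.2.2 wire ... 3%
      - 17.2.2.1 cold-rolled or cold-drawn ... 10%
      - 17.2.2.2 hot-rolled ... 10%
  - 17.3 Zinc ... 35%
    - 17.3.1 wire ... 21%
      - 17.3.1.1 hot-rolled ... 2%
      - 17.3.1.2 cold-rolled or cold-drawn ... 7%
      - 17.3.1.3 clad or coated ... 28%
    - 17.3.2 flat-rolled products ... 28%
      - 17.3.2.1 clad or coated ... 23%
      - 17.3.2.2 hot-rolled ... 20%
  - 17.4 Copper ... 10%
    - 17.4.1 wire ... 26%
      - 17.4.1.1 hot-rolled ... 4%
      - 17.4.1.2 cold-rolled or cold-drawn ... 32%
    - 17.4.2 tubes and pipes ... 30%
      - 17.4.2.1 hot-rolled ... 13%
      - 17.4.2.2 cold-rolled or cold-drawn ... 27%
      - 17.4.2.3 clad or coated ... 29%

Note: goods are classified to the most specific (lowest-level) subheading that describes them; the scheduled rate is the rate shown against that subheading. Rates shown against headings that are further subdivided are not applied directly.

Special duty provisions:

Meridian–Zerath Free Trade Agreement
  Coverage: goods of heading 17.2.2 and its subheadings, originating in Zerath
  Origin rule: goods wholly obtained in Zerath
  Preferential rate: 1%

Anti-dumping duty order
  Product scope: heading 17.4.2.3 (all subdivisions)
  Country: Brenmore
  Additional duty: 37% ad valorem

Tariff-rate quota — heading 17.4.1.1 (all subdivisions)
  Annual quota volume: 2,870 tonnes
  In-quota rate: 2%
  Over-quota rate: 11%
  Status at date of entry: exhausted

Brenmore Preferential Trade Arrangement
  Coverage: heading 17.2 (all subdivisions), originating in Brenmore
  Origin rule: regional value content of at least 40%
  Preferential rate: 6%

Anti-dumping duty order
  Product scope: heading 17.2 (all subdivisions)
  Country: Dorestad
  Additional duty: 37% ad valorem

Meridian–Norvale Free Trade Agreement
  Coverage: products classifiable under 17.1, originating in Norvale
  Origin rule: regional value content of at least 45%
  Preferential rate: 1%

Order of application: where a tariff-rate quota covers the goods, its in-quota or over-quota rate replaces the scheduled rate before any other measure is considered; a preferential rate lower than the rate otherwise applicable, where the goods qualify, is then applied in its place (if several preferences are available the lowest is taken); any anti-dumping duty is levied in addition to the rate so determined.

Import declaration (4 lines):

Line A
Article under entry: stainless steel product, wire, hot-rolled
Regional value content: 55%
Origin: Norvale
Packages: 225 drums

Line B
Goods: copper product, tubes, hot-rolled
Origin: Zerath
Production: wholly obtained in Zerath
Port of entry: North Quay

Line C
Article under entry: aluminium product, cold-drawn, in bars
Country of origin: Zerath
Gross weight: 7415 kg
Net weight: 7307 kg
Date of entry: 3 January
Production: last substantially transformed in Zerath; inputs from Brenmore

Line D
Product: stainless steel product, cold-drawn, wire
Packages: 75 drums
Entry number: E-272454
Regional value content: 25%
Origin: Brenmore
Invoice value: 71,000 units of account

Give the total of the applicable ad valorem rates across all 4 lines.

Line A: stainless steel → 17.1; wire → 17.1.1; hot-rolled → 17.1.1.3. Scheduled 26%. Norvale agreement on 17.1: RVC ≥ 45% → 1% available; preferential 1%. → 1%.
Line B: copper → 17.4; tubes → 17.4.2; hot-rolled → 17.4.2.1. Scheduled 13%. Zerath agreement on 17.2.2: 17.4.2.1 not covered. → 13%.
Line C: aluminium → 17.2; in bars → 17.2.1; cold-drawn → 17.2.1.2. Scheduled 5%. Zerath agreement on 17.2.2: 17.2.1.2 not covered. → 5%.
Line D: stainless steel → 17.1; wire → 17.1.1; cold-drawn → 17.1.1.1. Scheduled 2%. Brenmore agreement on 17.2: 17.1.1.1 not covered. → 2%.
Sum: 1% + 13% + 5% + 2% = 21%.

21%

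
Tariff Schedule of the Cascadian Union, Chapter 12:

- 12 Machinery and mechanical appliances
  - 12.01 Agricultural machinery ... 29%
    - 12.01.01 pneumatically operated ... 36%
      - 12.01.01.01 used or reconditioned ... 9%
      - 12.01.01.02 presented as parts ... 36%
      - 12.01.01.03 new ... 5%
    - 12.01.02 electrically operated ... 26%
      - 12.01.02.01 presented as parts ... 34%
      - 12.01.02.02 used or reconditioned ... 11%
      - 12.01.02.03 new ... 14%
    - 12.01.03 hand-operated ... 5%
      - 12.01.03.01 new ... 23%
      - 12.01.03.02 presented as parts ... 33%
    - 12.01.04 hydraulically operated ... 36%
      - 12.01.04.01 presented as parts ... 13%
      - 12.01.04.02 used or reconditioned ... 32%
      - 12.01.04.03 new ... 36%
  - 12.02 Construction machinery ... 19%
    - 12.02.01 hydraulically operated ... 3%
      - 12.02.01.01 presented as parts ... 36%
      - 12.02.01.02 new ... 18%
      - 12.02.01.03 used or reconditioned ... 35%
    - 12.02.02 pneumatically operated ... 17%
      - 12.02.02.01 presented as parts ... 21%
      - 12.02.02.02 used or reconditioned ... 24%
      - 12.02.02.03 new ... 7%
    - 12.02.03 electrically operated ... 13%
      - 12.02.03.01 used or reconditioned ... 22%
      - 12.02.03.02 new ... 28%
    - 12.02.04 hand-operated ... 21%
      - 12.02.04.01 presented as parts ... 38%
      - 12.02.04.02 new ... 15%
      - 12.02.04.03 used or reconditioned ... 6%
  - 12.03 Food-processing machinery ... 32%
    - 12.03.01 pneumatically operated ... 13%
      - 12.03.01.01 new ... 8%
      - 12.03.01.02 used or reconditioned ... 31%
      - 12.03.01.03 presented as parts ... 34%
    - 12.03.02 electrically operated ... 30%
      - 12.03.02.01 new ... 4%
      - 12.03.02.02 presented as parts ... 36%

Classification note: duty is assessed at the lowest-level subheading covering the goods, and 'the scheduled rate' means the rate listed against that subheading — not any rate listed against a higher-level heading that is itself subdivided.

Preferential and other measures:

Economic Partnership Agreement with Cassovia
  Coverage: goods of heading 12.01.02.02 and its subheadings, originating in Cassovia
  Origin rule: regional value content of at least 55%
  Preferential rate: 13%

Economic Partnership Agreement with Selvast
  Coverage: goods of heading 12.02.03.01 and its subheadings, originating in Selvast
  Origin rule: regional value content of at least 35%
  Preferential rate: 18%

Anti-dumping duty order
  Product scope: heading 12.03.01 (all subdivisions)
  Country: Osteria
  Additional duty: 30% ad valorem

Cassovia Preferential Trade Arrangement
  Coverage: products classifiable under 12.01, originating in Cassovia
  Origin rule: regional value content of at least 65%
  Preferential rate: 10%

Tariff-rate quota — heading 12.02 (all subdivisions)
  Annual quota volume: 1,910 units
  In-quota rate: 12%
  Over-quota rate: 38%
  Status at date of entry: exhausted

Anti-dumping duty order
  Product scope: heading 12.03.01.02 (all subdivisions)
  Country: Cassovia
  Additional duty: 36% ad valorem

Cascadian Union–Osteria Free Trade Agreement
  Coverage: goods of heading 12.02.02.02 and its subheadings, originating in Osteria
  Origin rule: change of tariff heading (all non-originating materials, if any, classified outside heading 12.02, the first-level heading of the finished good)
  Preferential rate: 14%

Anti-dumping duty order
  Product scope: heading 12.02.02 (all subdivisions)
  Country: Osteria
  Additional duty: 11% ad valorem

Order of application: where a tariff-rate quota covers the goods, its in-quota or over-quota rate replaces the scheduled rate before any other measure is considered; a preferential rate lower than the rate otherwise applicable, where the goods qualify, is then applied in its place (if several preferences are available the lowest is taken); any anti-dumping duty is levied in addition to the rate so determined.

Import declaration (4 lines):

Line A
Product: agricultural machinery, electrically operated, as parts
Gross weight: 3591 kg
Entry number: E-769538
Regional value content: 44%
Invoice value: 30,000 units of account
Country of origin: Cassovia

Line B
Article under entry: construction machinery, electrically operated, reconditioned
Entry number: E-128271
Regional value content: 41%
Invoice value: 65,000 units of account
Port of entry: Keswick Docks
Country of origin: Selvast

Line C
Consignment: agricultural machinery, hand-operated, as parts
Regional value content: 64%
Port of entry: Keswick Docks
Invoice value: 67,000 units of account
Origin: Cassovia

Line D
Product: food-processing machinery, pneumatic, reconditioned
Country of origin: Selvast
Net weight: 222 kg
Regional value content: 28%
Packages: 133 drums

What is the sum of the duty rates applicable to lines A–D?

116%

Line A: agricultural → 12.01; electrically operated → 12.01.02; as parts → 12.01.02.01. Scheduled 34%. Cassovia agreement on 12.01.02.02: 12.01.02.01 not covered; Cassovia agreement on 12.01: RVC < 65%. → 34%.
Line B: construction → 12.02; electrically operated → 12.02.03; reconditioned → 12.02.03.01. Scheduled 22%. quota on 12.02 exhausted → over-quota 38%; Selvast agreement on 12.02.03.01: RVC ≥ 35% → 18% available; preferential 18%. → 18%.
Line C: agricultural → 12.01; hand-operated → 12.01.03; as parts → 12.01.03.02. Scheduled 33%. Cassovia agreement on 12.01.02.02: 12.01.03.02 not covered; Cassovia agreement on 12.01: RVC < 65%. → 33%.
Line D: food-processing → 12.03; pneumatic → 12.03.01; reconditioned → 12.03.01.02. Scheduled 31%. Selvast agreement on 12.02.03.01: 12.03.01.02 not covered. → 31%.
Sum: 34% + 18% + 33% + 31% = 116%.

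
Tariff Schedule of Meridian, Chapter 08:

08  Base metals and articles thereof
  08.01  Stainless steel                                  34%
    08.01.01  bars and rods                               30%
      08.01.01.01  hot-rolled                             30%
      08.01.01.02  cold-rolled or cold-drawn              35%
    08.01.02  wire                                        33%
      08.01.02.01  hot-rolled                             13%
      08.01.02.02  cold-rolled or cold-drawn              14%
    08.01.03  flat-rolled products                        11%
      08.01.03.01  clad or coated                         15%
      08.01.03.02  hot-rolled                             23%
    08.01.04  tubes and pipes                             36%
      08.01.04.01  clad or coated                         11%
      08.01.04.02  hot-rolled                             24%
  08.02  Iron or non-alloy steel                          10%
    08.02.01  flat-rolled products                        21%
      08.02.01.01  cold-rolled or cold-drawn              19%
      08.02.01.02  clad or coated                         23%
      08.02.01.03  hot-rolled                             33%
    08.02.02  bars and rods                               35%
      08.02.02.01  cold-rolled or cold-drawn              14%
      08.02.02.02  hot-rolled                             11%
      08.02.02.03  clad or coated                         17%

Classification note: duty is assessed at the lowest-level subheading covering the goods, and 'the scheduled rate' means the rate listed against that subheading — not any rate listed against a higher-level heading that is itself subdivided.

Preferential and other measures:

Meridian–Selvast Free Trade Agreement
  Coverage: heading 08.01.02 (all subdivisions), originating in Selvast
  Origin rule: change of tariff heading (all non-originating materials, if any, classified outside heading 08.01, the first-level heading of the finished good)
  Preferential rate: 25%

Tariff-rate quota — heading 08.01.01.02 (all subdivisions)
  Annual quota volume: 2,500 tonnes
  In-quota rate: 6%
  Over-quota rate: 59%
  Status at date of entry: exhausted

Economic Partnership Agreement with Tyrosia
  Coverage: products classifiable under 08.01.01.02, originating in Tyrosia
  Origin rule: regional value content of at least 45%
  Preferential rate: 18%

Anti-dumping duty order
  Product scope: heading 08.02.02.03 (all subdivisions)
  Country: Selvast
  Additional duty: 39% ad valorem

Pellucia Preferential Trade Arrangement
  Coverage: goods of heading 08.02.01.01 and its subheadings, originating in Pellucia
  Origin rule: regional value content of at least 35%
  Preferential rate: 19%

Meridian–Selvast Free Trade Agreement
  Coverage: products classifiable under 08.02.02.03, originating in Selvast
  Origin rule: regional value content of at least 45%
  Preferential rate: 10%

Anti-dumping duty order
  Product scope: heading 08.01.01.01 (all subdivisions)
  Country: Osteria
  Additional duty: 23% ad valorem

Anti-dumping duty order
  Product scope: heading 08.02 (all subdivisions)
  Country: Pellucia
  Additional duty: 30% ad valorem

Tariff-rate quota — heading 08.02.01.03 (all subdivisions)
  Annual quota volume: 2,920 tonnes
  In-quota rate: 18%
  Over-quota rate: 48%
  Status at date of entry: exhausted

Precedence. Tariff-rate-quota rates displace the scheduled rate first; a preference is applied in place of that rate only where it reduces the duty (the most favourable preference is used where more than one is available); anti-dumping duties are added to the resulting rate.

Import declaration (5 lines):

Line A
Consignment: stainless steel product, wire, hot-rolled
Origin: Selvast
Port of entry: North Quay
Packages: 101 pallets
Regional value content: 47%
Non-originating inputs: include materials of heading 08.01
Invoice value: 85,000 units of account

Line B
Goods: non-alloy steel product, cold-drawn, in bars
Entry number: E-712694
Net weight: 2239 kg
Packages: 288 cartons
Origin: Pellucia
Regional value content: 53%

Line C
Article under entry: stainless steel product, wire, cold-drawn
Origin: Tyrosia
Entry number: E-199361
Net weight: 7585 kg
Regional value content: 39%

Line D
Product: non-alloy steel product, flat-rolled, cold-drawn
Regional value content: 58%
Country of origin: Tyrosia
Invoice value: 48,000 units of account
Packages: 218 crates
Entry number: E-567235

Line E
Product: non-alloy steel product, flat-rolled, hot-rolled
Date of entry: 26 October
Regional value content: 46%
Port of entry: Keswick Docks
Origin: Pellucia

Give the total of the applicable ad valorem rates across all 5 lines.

168%

Line A: stainless steel → 08.01; wire → 08.01.02; hot-rolled → 08.01.02.01. Scheduled 13%. Selvast agreement on 08.01.02: CTH not met; Selvast agreement on 08.02.02.03: 08.01.02.01 not covered. → 13%.
Line B: non-alloy steel → 08.02; in bars → 08.02.02; cold-drawn → 08.02.02.01. Scheduled 14%. Pellucia agreement on 08.02.01.01: 08.02.02.01 not covered; anti-dumping (Pellucia, 08.02): +30%; total 14% + 30% = 44%. → 44%.
Line C: stainless steel → 08.01; wire → 08.01.02; cold-drawn → 08.01.02.02. Scheduled 14%. Tyrosia agreement on 08.01.01.02: 08.01.02.02 not covered. → 14%.
Line D: non-alloy steel → 08.02; flat-rolled → 08.02.01; cold-drawn → 08.02.01.01. Scheduled 19%. Tyrosia agreement on 08.01.01.02: 08.02.01.01 not covered. → 19%.
Line E: non-alloy steel → 08.02; flat-rolled → 08.02.01; hot-rolled → 08.02.01.03. Scheduled 33%. quota on 08.02.01.03 exhausted → over-quota 48%; Pellucia agreement on 08.02.01.01: 08.02.01.03 not covered; anti-dumping (Pellucia, 08.02): +30%; total 48% + 30% = 78%. → 78%.
Sum: 13% + 44% + 14% + 19% + 78% = 168%.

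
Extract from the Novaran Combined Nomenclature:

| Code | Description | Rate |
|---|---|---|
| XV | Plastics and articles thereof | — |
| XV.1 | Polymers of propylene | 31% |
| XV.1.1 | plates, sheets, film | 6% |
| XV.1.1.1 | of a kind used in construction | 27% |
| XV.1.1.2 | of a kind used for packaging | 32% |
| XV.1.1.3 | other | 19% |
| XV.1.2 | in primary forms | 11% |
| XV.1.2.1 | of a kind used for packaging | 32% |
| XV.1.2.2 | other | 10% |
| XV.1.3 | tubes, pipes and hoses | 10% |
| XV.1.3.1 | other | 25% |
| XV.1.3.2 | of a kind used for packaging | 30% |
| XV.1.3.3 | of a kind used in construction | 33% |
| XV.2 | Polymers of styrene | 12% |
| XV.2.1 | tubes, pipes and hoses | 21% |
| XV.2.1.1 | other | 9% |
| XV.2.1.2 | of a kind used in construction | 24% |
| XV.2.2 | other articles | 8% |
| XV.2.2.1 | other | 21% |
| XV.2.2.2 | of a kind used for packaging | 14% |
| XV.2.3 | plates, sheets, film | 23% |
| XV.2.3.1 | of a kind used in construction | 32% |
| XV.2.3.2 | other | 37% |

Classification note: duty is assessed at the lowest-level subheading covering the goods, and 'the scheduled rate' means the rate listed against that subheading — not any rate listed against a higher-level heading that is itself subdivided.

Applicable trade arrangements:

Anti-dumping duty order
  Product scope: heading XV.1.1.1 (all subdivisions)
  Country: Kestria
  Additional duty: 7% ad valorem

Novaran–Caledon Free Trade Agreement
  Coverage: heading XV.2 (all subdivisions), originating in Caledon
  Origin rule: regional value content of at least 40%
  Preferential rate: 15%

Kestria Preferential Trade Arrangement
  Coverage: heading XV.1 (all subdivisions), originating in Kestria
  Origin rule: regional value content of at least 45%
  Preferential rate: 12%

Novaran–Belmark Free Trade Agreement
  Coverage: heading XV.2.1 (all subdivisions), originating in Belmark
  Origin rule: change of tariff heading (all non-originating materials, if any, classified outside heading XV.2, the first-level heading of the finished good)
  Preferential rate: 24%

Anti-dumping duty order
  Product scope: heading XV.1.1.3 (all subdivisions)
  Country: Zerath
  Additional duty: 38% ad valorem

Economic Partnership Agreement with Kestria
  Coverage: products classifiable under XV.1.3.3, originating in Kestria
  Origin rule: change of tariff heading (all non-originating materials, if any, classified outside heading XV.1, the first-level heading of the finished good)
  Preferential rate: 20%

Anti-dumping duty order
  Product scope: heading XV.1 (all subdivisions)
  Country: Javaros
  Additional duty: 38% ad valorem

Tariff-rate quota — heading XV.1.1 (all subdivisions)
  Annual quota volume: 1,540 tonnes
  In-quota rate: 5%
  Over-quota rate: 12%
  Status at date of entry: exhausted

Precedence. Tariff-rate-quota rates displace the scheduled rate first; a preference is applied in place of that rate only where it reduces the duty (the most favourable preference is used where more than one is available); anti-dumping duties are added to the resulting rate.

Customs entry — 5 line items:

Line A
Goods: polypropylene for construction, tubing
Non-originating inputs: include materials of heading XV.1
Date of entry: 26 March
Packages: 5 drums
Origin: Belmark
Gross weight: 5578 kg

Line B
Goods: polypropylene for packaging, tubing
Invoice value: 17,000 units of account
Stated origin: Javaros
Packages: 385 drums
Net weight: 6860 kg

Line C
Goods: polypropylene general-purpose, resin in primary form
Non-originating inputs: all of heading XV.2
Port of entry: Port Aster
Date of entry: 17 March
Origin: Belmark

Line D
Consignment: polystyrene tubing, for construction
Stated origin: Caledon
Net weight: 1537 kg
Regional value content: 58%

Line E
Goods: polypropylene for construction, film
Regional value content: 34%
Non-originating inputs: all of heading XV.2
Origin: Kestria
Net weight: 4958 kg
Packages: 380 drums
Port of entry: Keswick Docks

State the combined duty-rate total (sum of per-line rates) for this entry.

Line A: polypropylene → XV.1; tubing → XV.1.3; for construction → XV.1.3.3. Scheduled 33%. Belmark agreement on XV.2.1: XV.1.3.3 not covered. → 33%.
Line B: polypropylene → XV.1; tubing → XV.1.3; for packaging → XV.1.3.2. Scheduled 30%. anti-dumping (Javaros, XV.1): +38%; total 30% + 38% = 68%. → 68%.
Line C: polypropylene → XV.1; resin in primary form → XV.1.2; general-purpose → XV.1.2.2. Scheduled 10%. Belmark agreement on XV.2.1: XV.1.2.2 not covered. → 10%.
Line D: polystyrene → XV.2; tubing → XV.2.1; for construction → XV.2.1.2. Scheduled 24%. Caledon agreement on XV.2: RVC ≥ 40% → 15% available; preferential 15%. → 15%.
Line E: polypropylene → XV.1; film → XV.1.1; for construction → XV.1.1.1. Scheduled 27%. quota on XV.1.1 exhausted → over-quota 12%; Kestria agreement on XV.1: RVC < 45%; Kestria agreement on XV.1.3.3: XV.1.1.1 not covered; anti-dumping (Kestria, XV.1.1.1): +7%; total 12% + 7% = 19%. → 19%.
Sum: 33% + 68% + 10% + 15% + 19% = 145%.

145%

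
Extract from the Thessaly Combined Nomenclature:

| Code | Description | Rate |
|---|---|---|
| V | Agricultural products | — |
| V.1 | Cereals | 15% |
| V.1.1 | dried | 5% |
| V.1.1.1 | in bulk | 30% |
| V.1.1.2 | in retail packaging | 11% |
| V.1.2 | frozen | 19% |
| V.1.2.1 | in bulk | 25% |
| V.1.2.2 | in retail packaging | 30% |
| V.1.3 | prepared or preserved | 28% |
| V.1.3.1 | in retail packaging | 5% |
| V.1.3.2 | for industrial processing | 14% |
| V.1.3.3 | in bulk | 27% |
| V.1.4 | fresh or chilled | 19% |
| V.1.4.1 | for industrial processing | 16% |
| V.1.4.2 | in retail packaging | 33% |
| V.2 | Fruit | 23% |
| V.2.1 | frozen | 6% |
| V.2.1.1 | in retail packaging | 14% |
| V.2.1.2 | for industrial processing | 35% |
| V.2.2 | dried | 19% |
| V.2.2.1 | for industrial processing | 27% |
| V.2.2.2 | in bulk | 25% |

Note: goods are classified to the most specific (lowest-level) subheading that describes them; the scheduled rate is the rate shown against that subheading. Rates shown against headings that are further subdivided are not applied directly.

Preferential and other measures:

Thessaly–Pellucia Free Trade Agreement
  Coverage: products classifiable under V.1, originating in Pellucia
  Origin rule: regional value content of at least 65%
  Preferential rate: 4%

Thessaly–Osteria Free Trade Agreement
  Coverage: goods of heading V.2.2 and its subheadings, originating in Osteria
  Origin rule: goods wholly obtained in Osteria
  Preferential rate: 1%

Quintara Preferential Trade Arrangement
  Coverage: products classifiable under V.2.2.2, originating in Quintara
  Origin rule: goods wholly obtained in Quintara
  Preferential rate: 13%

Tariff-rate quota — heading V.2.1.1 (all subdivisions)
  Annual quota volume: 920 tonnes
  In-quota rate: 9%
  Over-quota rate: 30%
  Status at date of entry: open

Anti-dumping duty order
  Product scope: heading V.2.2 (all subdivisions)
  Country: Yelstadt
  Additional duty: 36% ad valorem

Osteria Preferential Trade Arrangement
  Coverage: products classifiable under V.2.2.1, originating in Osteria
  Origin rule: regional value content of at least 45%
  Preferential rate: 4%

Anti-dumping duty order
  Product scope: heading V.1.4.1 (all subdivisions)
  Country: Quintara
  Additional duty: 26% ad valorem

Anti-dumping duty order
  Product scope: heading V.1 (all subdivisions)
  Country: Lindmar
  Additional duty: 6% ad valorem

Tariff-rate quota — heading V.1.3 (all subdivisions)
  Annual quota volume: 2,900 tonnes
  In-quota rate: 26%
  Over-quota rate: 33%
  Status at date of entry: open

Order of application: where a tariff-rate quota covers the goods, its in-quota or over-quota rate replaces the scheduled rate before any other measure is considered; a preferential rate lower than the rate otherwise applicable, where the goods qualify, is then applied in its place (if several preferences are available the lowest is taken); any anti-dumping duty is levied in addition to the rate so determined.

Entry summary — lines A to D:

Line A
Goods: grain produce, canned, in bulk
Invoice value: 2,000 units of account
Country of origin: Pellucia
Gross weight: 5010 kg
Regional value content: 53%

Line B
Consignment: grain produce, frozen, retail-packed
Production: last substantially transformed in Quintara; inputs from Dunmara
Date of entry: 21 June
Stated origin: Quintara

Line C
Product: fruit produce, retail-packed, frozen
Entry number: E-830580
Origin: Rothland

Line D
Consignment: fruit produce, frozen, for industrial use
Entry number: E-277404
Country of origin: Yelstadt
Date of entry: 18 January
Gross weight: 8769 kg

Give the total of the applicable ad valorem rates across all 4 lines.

100%

Line A: grain → V.1; canned → V.1.3; in bulk → V.1.3.3. Scheduled 27%. quota on V.1.3 open → in-quota 26%; Pellucia agreement on V.1: RVC < 65%. → 26%.
Line B: grain → V.1; frozen → V.1.2; retail-packed → V.1.2.2. Scheduled 30%. Quintara agreement on V.2.2.2: V.1.2.2 not covered. → 30%.
Line C: fruit → V.2; frozen → V.2.1; retail-packed → V.2.1.1. Scheduled 14%. quota on V.2.1.1 open → in-quota 9%. → 9%.
Line D: fruit → V.2; frozen → V.2.1; for industrial use → V.2.1.2. Scheduled 35%. No special measure applies. → 35%.
Sum: 26% + 30% + 9% + 35% = 100%.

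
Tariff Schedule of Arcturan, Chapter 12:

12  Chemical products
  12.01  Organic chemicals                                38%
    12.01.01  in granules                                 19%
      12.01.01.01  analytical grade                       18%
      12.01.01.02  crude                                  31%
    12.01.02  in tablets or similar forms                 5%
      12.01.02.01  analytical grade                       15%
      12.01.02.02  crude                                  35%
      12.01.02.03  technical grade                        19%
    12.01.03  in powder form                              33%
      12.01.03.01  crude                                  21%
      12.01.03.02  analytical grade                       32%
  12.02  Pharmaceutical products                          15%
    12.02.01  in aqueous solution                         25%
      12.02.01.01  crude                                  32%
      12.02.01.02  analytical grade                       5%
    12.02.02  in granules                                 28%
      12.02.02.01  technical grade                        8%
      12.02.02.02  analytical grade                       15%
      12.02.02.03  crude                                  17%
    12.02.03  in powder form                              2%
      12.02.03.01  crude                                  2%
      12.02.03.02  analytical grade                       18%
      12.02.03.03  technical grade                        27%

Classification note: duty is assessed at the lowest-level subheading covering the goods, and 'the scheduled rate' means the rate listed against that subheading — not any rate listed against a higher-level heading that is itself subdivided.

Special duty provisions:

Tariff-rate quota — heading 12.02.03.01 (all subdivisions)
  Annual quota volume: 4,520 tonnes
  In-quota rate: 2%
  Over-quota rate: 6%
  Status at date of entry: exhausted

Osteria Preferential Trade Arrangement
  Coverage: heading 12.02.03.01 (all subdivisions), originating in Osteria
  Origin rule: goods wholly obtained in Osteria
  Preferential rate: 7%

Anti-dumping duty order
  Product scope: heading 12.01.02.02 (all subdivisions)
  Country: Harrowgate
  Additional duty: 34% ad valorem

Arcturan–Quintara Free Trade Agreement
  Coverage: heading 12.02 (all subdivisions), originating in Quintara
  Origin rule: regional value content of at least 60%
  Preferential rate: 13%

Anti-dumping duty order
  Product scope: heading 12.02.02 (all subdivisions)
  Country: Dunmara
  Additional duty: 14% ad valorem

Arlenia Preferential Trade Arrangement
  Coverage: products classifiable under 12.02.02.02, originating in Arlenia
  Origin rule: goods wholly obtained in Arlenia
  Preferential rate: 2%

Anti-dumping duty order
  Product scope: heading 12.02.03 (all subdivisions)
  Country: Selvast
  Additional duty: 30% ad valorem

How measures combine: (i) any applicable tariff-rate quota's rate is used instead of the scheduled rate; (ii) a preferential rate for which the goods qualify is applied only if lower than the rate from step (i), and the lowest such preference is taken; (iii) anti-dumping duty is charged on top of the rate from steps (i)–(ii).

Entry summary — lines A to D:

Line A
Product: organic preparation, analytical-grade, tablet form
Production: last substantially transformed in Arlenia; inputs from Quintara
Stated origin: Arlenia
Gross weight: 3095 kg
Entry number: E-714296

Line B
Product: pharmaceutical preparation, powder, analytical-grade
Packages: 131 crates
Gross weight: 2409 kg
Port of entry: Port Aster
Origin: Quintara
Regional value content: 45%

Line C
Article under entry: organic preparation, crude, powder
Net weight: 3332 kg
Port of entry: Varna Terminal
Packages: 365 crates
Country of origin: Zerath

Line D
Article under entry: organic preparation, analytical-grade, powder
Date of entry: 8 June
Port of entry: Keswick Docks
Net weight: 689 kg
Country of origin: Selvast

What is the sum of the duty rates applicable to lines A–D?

86%

Line A: organic → 12.01; tablet form → 12.01.02; analytical-grade → 12.01.02.01. Scheduled 15%. Arlenia agreement on 12.02.02.02: 12.01.02.01 not covered. → 15%.
Line B: pharmaceutical → 12.02; powder → 12.02.03; analytical-grade → 12.02.03.02. Scheduled 18%. Quintara agreement on 12.02: RVC < 60%. → 18%.
Line C: organic → 12.01; powder → 12.01.03; crude → 12.01.03.01. Scheduled 21%. No special measure applies. → 21%.
Line D: organic → 12.01; powder → 12.01.03; analytical-grade → 12.01.03.02. Scheduled 32%. No special measure applies. → 32%.
Sum: 15% + 18% + 21% + 32% = 86%.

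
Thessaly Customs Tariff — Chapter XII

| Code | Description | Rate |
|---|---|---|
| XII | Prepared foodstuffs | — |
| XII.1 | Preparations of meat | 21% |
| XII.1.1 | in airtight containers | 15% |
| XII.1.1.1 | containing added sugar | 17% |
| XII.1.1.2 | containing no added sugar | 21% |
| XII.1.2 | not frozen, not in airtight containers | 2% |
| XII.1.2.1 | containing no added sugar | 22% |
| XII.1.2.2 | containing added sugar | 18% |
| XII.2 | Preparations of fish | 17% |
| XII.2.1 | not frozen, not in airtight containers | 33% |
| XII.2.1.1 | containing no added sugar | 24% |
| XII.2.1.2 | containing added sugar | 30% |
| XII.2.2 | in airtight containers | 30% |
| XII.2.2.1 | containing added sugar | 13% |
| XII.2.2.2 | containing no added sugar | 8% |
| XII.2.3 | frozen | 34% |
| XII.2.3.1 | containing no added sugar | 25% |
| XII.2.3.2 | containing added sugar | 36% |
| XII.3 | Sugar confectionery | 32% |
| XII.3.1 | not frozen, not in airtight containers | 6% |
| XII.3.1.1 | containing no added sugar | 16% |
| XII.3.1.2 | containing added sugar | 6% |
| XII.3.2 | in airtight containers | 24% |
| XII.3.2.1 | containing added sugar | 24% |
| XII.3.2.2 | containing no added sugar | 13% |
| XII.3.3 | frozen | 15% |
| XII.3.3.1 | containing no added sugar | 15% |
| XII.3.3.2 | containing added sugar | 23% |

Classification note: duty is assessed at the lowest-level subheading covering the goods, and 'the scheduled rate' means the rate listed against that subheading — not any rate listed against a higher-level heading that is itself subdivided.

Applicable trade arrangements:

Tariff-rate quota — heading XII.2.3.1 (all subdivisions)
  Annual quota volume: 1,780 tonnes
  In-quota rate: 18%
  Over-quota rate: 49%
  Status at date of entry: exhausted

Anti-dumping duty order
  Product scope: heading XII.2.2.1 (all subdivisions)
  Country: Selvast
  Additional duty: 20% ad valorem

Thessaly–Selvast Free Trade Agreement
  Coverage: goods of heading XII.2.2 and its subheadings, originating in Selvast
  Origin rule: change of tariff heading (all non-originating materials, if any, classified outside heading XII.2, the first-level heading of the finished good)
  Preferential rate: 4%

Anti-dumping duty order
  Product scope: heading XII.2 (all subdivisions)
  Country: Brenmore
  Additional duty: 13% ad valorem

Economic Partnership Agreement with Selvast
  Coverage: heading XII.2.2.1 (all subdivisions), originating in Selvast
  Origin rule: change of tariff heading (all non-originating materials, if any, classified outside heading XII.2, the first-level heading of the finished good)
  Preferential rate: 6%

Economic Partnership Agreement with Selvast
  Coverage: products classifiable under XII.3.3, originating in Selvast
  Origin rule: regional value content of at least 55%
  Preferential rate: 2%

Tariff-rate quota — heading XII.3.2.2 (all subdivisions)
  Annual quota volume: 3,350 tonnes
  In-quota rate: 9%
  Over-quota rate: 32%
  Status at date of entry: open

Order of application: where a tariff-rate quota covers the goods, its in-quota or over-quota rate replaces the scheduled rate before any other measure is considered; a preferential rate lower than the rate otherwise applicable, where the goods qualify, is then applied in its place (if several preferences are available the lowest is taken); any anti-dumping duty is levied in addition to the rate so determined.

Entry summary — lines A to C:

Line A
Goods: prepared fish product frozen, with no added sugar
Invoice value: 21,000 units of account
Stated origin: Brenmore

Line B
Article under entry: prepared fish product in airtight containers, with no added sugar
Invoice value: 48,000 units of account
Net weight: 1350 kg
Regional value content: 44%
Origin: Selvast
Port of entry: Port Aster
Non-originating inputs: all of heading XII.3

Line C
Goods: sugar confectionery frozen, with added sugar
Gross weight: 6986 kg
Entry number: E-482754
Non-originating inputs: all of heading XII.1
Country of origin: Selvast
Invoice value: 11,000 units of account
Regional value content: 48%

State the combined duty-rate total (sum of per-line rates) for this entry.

Line A: prepared fish product → XII.2; frozen → XII.2.3; with no added sugar → XII.2.3.1. Scheduled 25%. quota on XII.2.3.1 exhausted → over-quota 49%; anti-dumping (Brenmore, XII.2): +13%; total 49% + 13% = 62%. → 62%.
Line B: prepared fish product → XII.2; in airtight containers → XII.2.2; with no added sugar → XII.2.2.2. Scheduled 8%. Selvast agreement on XII.2.2: CTH met → 4% available; Selvast agreement on XII.2.2.1: XII.2.2.2 not covered; Selvast agreement on XII.3.3: XII.2.2.2 not covered; preferential 4%. → 4%.
Line C: sugar confectionery → XII.3; frozen → XII.3.3; with added sugar → XII.3.3.2. Scheduled 23%. Selvast agreement on XII.2.2: XII.3.3.2 not covered; Selvast agreement on XII.2.2.1: XII.3.3.2 not covered; Selvast agreement on XII.3.3: RVC < 55%. → 23%.
Sum: 62% + 4% + 23% = 89%.

89%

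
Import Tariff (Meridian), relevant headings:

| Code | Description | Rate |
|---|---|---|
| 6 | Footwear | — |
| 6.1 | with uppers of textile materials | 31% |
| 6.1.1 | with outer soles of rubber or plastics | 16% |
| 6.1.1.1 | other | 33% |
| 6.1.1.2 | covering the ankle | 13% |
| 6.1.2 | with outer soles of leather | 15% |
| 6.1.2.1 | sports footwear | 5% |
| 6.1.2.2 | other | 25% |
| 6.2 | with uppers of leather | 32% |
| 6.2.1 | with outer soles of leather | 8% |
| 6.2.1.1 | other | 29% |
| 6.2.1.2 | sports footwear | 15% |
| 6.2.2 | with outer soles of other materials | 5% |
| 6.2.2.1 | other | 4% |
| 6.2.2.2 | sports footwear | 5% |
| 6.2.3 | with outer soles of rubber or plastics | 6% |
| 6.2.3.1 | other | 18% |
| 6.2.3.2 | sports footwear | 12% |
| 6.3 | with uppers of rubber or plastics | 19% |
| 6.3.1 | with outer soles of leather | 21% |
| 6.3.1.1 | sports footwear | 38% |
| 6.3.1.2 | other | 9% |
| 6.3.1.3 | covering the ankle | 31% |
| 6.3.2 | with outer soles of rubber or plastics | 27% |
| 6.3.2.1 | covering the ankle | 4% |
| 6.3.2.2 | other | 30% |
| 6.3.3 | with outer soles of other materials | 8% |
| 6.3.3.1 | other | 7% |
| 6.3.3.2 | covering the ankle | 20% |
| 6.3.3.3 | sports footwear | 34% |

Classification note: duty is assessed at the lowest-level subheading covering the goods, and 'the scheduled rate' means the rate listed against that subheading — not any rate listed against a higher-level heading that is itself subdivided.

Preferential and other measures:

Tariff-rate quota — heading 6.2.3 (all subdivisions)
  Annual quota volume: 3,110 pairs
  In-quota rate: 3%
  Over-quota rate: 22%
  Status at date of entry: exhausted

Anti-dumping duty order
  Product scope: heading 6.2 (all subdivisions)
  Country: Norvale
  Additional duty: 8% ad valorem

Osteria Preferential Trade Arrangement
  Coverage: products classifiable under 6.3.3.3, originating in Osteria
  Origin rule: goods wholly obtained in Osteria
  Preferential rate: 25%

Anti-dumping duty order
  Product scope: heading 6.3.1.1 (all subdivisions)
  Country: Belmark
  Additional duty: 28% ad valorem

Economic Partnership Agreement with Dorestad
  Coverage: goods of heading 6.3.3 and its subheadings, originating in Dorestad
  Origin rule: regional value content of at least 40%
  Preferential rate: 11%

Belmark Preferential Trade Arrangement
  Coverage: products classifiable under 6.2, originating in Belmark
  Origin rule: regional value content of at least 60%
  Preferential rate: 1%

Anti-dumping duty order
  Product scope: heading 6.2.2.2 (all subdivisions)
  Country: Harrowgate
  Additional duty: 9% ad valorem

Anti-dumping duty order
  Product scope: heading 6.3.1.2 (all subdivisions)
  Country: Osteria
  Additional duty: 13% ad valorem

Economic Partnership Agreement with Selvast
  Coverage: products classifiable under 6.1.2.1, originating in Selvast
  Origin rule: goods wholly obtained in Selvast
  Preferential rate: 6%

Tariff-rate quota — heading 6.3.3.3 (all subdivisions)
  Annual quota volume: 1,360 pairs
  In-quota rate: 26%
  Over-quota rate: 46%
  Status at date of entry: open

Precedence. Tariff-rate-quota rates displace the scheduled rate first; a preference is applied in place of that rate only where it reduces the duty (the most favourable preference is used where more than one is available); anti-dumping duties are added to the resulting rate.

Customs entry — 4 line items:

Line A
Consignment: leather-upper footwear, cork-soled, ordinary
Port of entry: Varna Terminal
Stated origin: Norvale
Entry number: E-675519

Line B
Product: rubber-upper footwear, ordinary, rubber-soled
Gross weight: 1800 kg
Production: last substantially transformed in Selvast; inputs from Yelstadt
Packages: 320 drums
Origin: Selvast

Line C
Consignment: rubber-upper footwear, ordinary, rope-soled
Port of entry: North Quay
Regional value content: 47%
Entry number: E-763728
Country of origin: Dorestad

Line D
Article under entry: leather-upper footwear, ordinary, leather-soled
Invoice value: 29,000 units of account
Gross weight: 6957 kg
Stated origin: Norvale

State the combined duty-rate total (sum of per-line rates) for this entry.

Line A: leather-upper → 6.2; cork-soled → 6.2.2; ordinary → 6.2.2.1. Scheduled 4%. anti-dumping (Norvale, 6.2): +8%; total 4% + 8% = 12%. → 12%.
Line B: rubber-upper → 6.3; rubber-soled → 6.3.2; ordinary → 6.3.2.2. Scheduled 30%. Selvast agreement on 6.1.2.1: 6.3.2.2 not covered. → 30%.
Line C: rubber-upper → 6.3; rope-soled → 6.3.3; ordinary → 6.3.3.1. Scheduled 7%. Dorestad agreement on 6.3.3: RVC ≥ 40% → 11% available; preference 11% not lower than 7% → no reduction. → 7%.
Line D: leather-upper → 6.2; leather-soled → 6.2.1; ordinary → 6.2.1.1. Scheduled 29%. anti-dumping (Norvale, 6.2): +8%; total 29% + 8% = 37%. → 37%.
Sum: 12% + 30% + 7% + 37% = 86%.

86%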